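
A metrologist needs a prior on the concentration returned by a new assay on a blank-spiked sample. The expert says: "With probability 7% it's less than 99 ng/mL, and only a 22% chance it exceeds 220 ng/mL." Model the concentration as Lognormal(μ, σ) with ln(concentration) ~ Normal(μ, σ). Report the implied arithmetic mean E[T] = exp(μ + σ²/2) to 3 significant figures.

E[T] ≈ 178 ng/mL

If T ~ Lognormal(μ,σ) then ln T ~ Normal(μ,σ), so the p-quantile of ln T is μ + z_p·σ.
ln(99) = 4.595 and ln(220) = 5.394; z_{0.07} = -1.476, z_{0.78} = 0.7722.
σ = (5.394 − 4.595)/(0.7722 − (-1.476)) = 0.355.
μ = 4.595 − (-1.476)·0.355 = 5.119.
E[T] = exp(μ + σ²/2) = exp(5.119 + 0.0631) = 178 ng/mL.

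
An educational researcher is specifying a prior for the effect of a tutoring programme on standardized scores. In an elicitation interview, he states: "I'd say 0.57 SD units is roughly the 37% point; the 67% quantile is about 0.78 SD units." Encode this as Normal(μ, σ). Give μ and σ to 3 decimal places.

The p-quantile of Normal(μ,σ) is μ + z_p·σ, with z_{0.37} = -0.3319 and z_{0.67} = 0.4399.
Eliminate σ: μ = (z₂·x₁ − z₁·x₂)/(z₂ − z₁) = (0.4399·0.57 − (-0.3319)·0.78)/0.7718 = 0.660.
Then σ = (x₂ − x₁)/(z₂ − z₁) = (0.78 − 0.57)/0.7718 = 0.272.

μ = 0.660, σ = 0.272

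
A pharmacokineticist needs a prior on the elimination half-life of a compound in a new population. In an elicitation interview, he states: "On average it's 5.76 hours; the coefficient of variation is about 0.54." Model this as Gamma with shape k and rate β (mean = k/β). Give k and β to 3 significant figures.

For Gamma(k, rate β): mean = k/β, variance = k/β², so CV = 1/√k.
CV = 0.54, hence k = 1/CV² = 3.43.
Then β = k/mean = 3.43/5.76 = 0.595.

k ≈ 3.43, β ≈ 0.595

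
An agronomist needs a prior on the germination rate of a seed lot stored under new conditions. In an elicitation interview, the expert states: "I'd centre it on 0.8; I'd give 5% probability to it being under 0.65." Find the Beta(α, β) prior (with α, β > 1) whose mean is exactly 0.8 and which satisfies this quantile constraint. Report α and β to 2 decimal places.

With mean 0.8 fixed, write α = 0.8s, β = 0.2s where s = α+β.
Need P(θ < 0.65) = 0.05 under Beta(0.8s, 0.2s). Normal approximation: (q−m)/√(m(1−m)/s) ≈ z_{0.05} = -1.64, so s ≈ 0.8·0.2·(-1.64)²/(0.65−0.8)² = 19.2.
At s = 19.2: P(θ<0.65) ≈ 0.062. Adjusting to match 0.05 gives s ≈ 22.46.
So α = 0.8·22.46 ≈ 17.97, β = 0.2·22.46 ≈ 4.49.

α ≈ 17.97, β ≈ 4.49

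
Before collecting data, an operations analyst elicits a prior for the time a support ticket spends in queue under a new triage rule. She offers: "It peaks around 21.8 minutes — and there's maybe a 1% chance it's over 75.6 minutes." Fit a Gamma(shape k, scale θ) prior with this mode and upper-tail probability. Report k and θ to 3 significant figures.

k ≈ 3.81, θ ≈ 7.76

Gamma(k,θ) with k>1 has mode (k−1)θ, so θ = 21.8/(k−1).
Need P(X < 75.6) = 0.99 with θ tied to k this way. Start at k = 2, θ = 21.8: P(X<75.6) ≈ 0.861.
Too low — raise k to concentrate. Iterating converges to k ≈ 3.81.
Then θ = 21.8/(3.81−1) ≈ 7.76.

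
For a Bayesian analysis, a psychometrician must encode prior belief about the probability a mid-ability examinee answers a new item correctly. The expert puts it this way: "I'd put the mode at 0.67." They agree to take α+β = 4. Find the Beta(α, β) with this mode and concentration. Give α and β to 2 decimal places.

α = 2.34, β = 1.66

For α,β > 1 the Beta mode is (α−1)/(α+β−2). With α+β = 4, the mode is (α−1)/2.
Set (α−1)/2 = 0.67 → α = 1 + 0.67·2 = 2.34.
β = 4 − α = 1.66.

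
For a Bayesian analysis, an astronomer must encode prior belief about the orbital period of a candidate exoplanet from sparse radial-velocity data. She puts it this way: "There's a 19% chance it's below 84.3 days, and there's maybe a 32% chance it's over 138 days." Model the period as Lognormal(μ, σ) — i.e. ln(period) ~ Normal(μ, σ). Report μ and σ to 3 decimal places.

If T ~ Lognormal(μ,σ) then ln T ~ Normal(μ,σ), so the p-quantile of ln T is μ + z_p·σ.
ln(84.3) = 4.434 and ln(138) = 4.927; z_{0.19} = -0.8779, z_{0.68} = 0.4677.
σ = (4.927 − 4.434)/(0.4677 − (-0.8779)) = 0.366.
μ = 4.434 − (-0.8779)·0.366 = 4.756.

μ ≈ 4.756, σ ≈ 0.366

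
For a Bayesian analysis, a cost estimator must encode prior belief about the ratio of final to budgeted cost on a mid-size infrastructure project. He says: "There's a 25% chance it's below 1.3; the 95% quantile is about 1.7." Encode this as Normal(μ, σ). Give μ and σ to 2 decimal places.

The p-quantile of Normal(μ,σ) is μ + z_p·σ, with z_{0.25} = -0.6745 and z_{0.95} = 1.645.
Eliminate σ: μ = (z₂·x₁ − z₁·x₂)/(z₂ − z₁) = (1.645·1.3 − (-0.6745)·1.7)/2.319 = 1.42.
Then σ = (x₂ − x₁)/(z₂ − z₁) = (1.7 − 1.3)/2.319 = 0.17.

μ = 1.42, σ = 0.17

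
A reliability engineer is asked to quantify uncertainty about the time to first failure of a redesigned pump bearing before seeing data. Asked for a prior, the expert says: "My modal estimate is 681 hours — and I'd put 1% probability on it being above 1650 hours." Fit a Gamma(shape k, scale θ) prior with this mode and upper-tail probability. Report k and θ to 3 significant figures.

k ≈ 7.03, θ ≈ 113

Gamma(k,θ) with k>1 has mode (k−1)θ, so θ = 681/(k−1).
Need P(X < 1650) = 0.99 with θ tied to k this way. Start at k = 2, θ = 681: P(X<1650) ≈ 0.697.
Too low — raise k to concentrate. Iterating converges to k ≈ 7.03.
Then θ = 681/(7.03−1) ≈ 113.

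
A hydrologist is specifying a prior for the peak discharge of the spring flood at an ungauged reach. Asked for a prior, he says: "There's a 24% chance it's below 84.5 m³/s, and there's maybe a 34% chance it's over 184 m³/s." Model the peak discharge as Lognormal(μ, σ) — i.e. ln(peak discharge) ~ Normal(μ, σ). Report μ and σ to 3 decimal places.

μ ≈ 4.928, σ ≈ 0.696

If T ~ Lognormal(μ,σ) then ln T ~ Normal(μ,σ), so the p-quantile of ln T is μ + z_p·σ.
ln(84.5) = 4.437 and ln(184) = 5.215; z_{0.24} = -0.7063, z_{0.66} = 0.4125.
σ = (5.215 − 4.437)/(0.4125 − (-0.7063)) = 0.696.
μ = 4.437 − (-0.7063)·0.696 = 4.928.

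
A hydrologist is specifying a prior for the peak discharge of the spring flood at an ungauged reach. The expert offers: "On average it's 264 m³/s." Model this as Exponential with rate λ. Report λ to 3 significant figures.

λ ≈ 0.00379

Exponential mean = 1/λ, so λ = 1/264.0 = 0.00379.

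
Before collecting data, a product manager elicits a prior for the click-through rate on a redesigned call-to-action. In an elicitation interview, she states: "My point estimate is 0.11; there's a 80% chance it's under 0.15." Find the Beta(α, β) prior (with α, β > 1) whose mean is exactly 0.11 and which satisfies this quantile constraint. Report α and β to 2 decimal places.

α ≈ 4.10, β ≈ 33.18

With mean 0.11 fixed, write α = 0.11s, β = 0.89s where s = α+β.
Need P(θ < 0.15) = 0.8 under Beta(0.11s, 0.89s). Normal approximation: (q−m)/√(m(1−m)/s) ≈ z_{0.8} = 0.842, so s ≈ 0.11·0.89·(0.842)²/(0.15−0.11)² = 43.3.
At s = 43.3: P(θ<0.15) ≈ 0.813. Adjusting to match 0.8 gives s ≈ 37.28.
So α = 0.11·37.28 ≈ 4.10, β = 0.89·37.28 ≈ 33.18.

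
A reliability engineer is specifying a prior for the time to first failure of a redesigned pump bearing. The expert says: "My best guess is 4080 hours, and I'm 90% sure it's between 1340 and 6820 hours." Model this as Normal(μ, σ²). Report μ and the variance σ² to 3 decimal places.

A symmetric 90% interval runs μ ± z·σ with z = 1.645.
Half-width = 2740, so σ = 2740/1.645 = 1665.8017 and σ² = 2774895.368.
μ is the stated best guess, 4080.000.

μ = 4080.000, σ² = 2774895.368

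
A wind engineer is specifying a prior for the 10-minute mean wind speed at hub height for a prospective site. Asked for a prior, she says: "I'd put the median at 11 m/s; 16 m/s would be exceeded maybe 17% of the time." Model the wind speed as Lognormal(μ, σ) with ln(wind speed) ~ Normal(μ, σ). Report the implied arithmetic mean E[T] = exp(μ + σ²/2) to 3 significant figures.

If T ~ Lognormal(μ,σ) then ln T ~ Normal(μ,σ), so the p-quantile of ln T is μ + z_p·σ.
ln(11) = 2.398 and ln(16) = 2.773; z_{0.5} = 0, z_{0.83} = 0.9542.
σ = (2.773 − 2.398)/(0.9542 − (0)) = 0.393.
μ = 2.398 − (0)·0.393 = 2.398.
E[T] = exp(μ + σ²/2) = exp(2.398 + 0.0771) = 11.9 m/s.

E[T] ≈ 11.9 m/s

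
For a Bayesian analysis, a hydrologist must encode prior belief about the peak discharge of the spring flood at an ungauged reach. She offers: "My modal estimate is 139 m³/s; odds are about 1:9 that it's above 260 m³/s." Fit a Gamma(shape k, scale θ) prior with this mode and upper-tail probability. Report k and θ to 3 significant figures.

Gamma(k,θ) with k>1 has mode (k−1)θ, so θ = 139/(k−1).
Need P(X < 260) = 0.9 with θ tied to k this way. Start at k = 2, θ = 139: P(X<260) ≈ 0.558.
Too low — raise k to concentrate. Iterating converges to k ≈ 5.87.
Then θ = 139/(5.87−1) ≈ 28.5.

k ≈ 5.87, θ ≈ 28.5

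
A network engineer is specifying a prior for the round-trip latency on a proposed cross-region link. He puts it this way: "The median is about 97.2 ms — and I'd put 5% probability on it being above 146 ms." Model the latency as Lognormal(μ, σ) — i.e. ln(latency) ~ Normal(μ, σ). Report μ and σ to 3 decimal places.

If T ~ Lognormal(μ,σ) then ln T ~ Normal(μ,σ), so the p-quantile of ln T is μ + z_p·σ.
ln(97.2) = 4.577 and ln(146) = 4.984; z_{0.5} = 0, z_{0.95} = 1.645.
σ = (4.984 − 4.577)/(1.645 − (0)) = 0.247.
μ = 4.577 − (0)·0.247 = 4.577.

μ ≈ 4.577, σ ≈ 0.247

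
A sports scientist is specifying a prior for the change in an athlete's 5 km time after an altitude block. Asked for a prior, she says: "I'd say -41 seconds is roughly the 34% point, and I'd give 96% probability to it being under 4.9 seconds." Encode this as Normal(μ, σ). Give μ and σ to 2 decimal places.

For Normal(μ,σ), the p-quantile is μ + z_p·σ. Here z_{0.34} = -0.4125, z_{0.96} = 1.751.
So -41 = μ − 0.4125σ and 4.9 = μ + 1.751σ.
Subtracting: σ = (4.9 − -41)/(1.751 − (-0.4125)) = 21.22.
Then μ = -41 − (-0.4125)·21.22 = -32.25.

μ = -32.25, σ = 21.22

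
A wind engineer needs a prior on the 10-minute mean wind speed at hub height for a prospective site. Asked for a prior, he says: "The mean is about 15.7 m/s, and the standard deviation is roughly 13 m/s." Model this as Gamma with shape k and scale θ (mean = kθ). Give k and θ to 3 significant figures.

k ≈ 1.46, θ ≈ 10.8

For Gamma(k, scale θ): mean = kθ, variance = kθ², so CV = 1/√k.
CV = SD/mean = 13/15.7 = 0.828, hence k = 1/CV² = 1.46.
Then θ = mean/k = 15.7/1.46 = 10.8.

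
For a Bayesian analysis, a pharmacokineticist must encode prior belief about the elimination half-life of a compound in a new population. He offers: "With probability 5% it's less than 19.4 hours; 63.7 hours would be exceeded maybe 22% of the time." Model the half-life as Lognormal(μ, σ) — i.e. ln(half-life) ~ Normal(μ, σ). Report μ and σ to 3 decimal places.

μ ≈ 3.774, σ ≈ 0.492

If T ~ Lognormal(μ,σ) then ln T ~ Normal(μ,σ), so the p-quantile of ln T is μ + z_p·σ.
ln(19.4) = 2.965 and ln(63.7) = 4.154; z_{0.05} = -1.645, z_{0.78} = 0.7722.
σ = (4.154 − 2.965)/(0.7722 − (-1.645)) = 0.492.
μ = 2.965 − (-1.645)·0.492 = 3.774.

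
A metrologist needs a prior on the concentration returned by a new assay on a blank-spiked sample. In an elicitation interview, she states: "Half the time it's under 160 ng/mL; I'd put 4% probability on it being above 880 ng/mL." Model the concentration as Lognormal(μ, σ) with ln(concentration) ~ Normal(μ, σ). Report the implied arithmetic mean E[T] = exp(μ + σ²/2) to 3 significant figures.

If T ~ Lognormal(μ,σ) then ln T ~ Normal(μ,σ), so the p-quantile of ln T is μ + z_p·σ.
ln(160) = 5.075 and ln(880) = 6.78; z_{0.5} = 0, z_{0.96} = 1.751.
σ = (6.78 − 5.075)/(1.751 − (0)) = 0.974.
μ = 5.075 − (0)·0.974 = 5.075.
E[T] = exp(μ + σ²/2) = exp(5.075 + 0.4741) = 257 ng/mL.

E[T] ≈ 257 ng/mL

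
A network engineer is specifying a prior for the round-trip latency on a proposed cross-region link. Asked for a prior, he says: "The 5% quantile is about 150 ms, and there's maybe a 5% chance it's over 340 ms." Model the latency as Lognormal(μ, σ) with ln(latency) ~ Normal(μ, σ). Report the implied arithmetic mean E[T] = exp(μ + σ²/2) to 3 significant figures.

E[T] ≈ 233 ms

If T ~ Lognormal(μ,σ) then ln T ~ Normal(μ,σ), so the p-quantile of ln T is μ + z_p·σ.
ln(150) = 5.011 and ln(340) = 5.829; z_{0.05} = -1.645, z_{0.95} = 1.645.
σ = (5.829 − 5.011)/(1.645 − (-1.645)) = 0.249.
μ = 5.011 − (-1.645)·0.249 = 5.420.
E[T] = exp(μ + σ²/2) = exp(5.420 + 0.0309) = 233 ms.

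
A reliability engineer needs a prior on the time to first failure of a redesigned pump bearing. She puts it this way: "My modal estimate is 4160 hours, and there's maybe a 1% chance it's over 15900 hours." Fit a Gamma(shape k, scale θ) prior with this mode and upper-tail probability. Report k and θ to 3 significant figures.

k ≈ 3.35, θ ≈ 1770

Gamma(k,θ) with k>1 has mode (k−1)θ, so θ = 4160/(k−1).
Need P(X < 15900) = 0.99 with θ tied to k this way. Start at k = 2, θ = 4160: P(X<15900) ≈ 0.894.
Too low — raise k to concentrate. Iterating converges to k ≈ 3.35.
Then θ = 4160/(3.35−1) ≈ 1770.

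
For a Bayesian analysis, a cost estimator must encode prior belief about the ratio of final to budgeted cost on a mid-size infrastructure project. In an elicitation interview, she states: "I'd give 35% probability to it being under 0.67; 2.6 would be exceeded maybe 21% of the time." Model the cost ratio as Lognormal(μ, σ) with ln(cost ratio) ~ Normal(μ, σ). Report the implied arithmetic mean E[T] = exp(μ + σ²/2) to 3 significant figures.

E[T] ≈ 1.98

If T ~ Lognormal(μ,σ) then ln T ~ Normal(μ,σ), so the p-quantile of ln T is μ + z_p·σ.
ln(0.67) = -0.4005 and ln(2.6) = 0.9555; z_{0.35} = -0.3853, z_{0.79} = 0.8064.
σ = (0.9555 − -0.4005)/(0.8064 − (-0.3853)) = 1.138.
μ = -0.4005 − (-0.3853)·1.138 = 0.038.
E[T] = exp(μ + σ²/2) = exp(0.038 + 0.6473) = 1.98.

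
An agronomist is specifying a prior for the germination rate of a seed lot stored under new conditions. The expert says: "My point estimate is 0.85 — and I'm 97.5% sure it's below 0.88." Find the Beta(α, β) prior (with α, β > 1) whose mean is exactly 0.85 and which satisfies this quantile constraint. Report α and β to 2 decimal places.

α ≈ 422.24, β ≈ 74.51

With mean 0.85 fixed, write α = 0.85s, β = 0.15s where s = α+β.
Need P(θ < 0.88) = 0.975 under Beta(0.85s, 0.15s). Normal approximation: (q−m)/√(m(1−m)/s) ≈ z_{0.975} = 1.96, so s ≈ 0.85·0.15·(1.96)²/(0.88−0.85)² = 544.2.
At s = 544.2: P(θ<0.88) ≈ 0.980. Adjusting to match 0.975 gives s ≈ 496.76.
So α = 0.85·496.76 ≈ 422.24, β = 0.15·496.76 ≈ 74.51.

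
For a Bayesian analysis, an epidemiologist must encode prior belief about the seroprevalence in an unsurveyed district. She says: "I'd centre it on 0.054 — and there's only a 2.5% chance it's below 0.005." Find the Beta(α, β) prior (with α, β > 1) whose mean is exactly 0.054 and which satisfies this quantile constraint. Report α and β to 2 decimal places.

With mean 0.054 fixed, write α = 0.054s, β = 0.946s where s = α+β.
Need P(θ < 0.005) = 0.025 under Beta(0.054s, 0.946s). Normal approximation: (q−m)/√(m(1−m)/s) ≈ z_{0.025} = -1.96, so s ≈ 0.054·0.946·(-1.96)²/(0.005−0.054)² = 81.7.
At s = 81.7: P(θ<0.005) ≈ 0.000. Adjusting to match 0.025 gives s ≈ 30.91.
So α = 0.054·30.91 ≈ 1.67, β = 0.946·30.91 ≈ 29.24.

α ≈ 1.67, β ≈ 29.24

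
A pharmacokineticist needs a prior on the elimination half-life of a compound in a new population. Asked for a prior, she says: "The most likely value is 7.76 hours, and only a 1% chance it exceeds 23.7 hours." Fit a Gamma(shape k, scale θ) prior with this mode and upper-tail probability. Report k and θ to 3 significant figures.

k ≈ 4.6, θ ≈ 2.16

Gamma(k,θ) with k>1 has mode (k−1)θ, so θ = 7.76/(k−1).
Need P(X < 23.7) = 0.99 with θ tied to k this way. Start at k = 2, θ = 7.76: P(X<23.7) ≈ 0.809.
Too low — raise k to concentrate. Iterating converges to k ≈ 4.6.
Then θ = 7.76/(4.6−1) ≈ 2.16.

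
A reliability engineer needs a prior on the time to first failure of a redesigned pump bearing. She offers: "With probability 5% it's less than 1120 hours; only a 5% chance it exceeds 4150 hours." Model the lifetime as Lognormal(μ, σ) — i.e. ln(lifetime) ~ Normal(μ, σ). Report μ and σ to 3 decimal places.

If T ~ Lognormal(μ,σ) then ln T ~ Normal(μ,σ), so the p-quantile of ln T is μ + z_p·σ.
ln(1120) = 7.021 and ln(4150) = 8.331; z_{0.05} = -1.645, z_{0.95} = 1.645.
σ = (8.331 − 7.021)/(1.645 − (-1.645)) = 0.398.
μ = 7.021 − (-1.645)·0.398 = 7.676.

μ ≈ 7.676, σ ≈ 0.398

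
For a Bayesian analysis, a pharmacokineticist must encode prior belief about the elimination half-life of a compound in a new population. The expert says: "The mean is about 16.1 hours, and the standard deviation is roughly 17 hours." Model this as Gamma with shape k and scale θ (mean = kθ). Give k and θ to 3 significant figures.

For Gamma(k, scale θ): mean = kθ, variance = kθ², so CV = 1/√k.
CV = SD/mean = 17/16.1 = 1.056, hence k = 1/CV² = 0.897.
Then θ = mean/k = 16.1/0.897 = 18.

k ≈ 0.897, θ ≈ 18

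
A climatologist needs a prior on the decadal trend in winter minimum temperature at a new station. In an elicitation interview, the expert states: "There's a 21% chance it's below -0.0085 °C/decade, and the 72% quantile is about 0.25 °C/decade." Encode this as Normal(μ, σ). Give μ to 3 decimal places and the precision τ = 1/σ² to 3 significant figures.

μ = 0.142, τ = 28.9

For Normal(μ,σ), the p-quantile is μ + z_p·σ. Here z_{0.21} = -0.8064, z_{0.72} = 0.5828.
So -0.0085 = μ − 0.8064σ and 0.25 = μ + 0.5828σ.
Subtracting: σ = (0.25 − -0.0085)/(0.5828 − (-0.8064)) = 0.186.
Then μ = -0.0085 − (-0.8064)·0.186 = 0.142.
Precision τ = 1/σ² = 1/0.1861² = 28.9.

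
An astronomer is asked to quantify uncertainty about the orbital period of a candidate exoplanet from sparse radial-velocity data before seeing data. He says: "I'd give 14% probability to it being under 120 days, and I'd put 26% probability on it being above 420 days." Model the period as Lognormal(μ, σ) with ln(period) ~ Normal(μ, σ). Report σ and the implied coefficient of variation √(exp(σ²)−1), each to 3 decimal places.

σ ≈ 0.727, CV ≈ 0.834

If T ~ Lognormal(μ,σ) then ln T ~ Normal(μ,σ), so the p-quantile of ln T is μ + z_p·σ.
ln(120) = 4.787 and ln(420) = 6.04; z_{0.14} = -1.08, z_{0.74} = 0.6433.
σ = (6.04 − 4.787)/(0.6433 − (-1.08)) = 0.727.
μ = 4.787 − (-1.08)·0.727 = 5.573.
CV = √(exp(σ²)−1) = √(exp(0.5282)−1) = 0.834.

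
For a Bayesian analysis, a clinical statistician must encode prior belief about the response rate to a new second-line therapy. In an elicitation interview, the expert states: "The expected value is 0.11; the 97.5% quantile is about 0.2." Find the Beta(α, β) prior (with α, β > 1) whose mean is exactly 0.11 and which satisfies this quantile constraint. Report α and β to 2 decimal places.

α ≈ 6.57, β ≈ 53.16

With mean 0.11 fixed, write α = 0.11s, β = 0.89s where s = α+β.
Need P(θ < 0.2) = 0.975 under Beta(0.11s, 0.89s). Normal approximation: (q−m)/√(m(1−m)/s) ≈ z_{0.975} = 1.96, so s ≈ 0.11·0.89·(1.96)²/(0.2−0.11)² = 46.4.
At s = 46.4: P(θ<0.2) ≈ 0.960. Adjusting to match 0.975 gives s ≈ 59.74.
So α = 0.11·59.74 ≈ 6.57, β = 0.89·59.74 ≈ 53.16.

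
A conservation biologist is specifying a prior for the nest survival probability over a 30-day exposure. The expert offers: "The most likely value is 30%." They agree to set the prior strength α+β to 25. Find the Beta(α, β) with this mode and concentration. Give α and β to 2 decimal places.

For α,β > 1 the Beta mode is (α−1)/(α+β−2). With α+β = 25, the mode is (α−1)/23.
Set (α−1)/23 = 0.3 → α = 1 + 0.3·23 = 7.90.
β = 25 − α = 17.10.

α = 7.90, β = 17.10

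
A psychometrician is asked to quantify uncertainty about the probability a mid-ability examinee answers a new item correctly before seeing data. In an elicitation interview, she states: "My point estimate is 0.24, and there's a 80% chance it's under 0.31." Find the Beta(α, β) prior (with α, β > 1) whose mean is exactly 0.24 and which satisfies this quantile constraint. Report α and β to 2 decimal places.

α ≈ 5.90, β ≈ 18.67

With mean 0.24 fixed, write α = 0.24s, β = 0.76s where s = α+β.
Need P(θ < 0.31) = 0.8 under Beta(0.24s, 0.76s). Normal approximation: (q−m)/√(m(1−m)/s) ≈ z_{0.8} = 0.842, so s ≈ 0.24·0.76·(0.842)²/(0.31−0.24)² = 26.4.
At s = 26.4: P(θ<0.31) ≈ 0.807. Adjusting to match 0.8 gives s ≈ 24.57.
So α = 0.24·24.57 ≈ 5.90, β = 0.76·24.57 ≈ 18.67.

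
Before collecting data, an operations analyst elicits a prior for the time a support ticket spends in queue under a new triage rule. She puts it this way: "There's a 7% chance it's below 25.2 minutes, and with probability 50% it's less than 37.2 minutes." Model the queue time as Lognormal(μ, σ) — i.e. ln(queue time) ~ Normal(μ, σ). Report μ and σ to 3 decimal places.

μ ≈ 3.616, σ ≈ 0.264

If T ~ Lognormal(μ,σ) then ln T ~ Normal(μ,σ), so the p-quantile of ln T is μ + z_p·σ.
ln(25.2) = 3.227 and ln(37.2) = 3.616; z_{0.07} = -1.476, z_{0.5} = 0.
σ = (3.616 − 3.227)/(0 − (-1.476)) = 0.264.
μ = 3.227 − (-1.476)·0.264 = 3.616.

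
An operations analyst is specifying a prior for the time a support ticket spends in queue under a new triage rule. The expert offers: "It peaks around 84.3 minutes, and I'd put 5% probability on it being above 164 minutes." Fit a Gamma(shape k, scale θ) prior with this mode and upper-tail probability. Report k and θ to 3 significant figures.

Gamma(k,θ) with k>1 has mode (k−1)θ, so θ = 84.3/(k−1).
Need P(X < 164) = 0.95 with θ tied to k this way. Start at k = 2, θ = 84.3: P(X<164) ≈ 0.579.
Too low — raise k to concentrate. Iterating converges to k ≈ 7.27.
Then θ = 84.3/(7.27−1) ≈ 13.4.

k ≈ 7.27, θ ≈ 13.4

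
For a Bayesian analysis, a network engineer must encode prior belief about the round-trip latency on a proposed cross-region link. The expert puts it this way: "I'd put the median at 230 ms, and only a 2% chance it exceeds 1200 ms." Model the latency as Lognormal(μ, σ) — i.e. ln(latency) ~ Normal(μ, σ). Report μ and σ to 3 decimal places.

If T ~ Lognormal(μ,σ) then ln T ~ Normal(μ,σ), so the p-quantile of ln T is μ + z_p·σ.
ln(230) = 5.438 and ln(1200) = 7.09; z_{0.5} = 0, z_{0.98} = 2.054.
σ = (7.09 − 5.438)/(2.054 − (0)) = 0.804.
μ = 5.438 − (0)·0.804 = 5.438.

μ ≈ 5.438, σ ≈ 0.804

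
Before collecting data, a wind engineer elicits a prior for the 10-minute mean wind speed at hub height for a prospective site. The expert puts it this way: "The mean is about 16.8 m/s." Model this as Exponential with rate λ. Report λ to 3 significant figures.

Exponential mean = 1/λ, so λ = 1/16.8 = 0.0595.

λ ≈ 0.0595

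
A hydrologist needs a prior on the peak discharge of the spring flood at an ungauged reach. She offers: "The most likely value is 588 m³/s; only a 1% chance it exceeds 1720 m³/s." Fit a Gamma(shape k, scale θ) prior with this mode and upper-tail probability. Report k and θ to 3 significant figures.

Gamma(k,θ) with k>1 has mode (k−1)θ, so θ = 588/(k−1).
Need P(X < 1720) = 0.99 with θ tied to k this way. Start at k = 2, θ = 588: P(X<1720) ≈ 0.789.
Too low — raise k to concentrate. Iterating converges to k ≈ 4.93.
Then θ = 588/(4.93−1) ≈ 150.

k ≈ 4.93, θ ≈ 150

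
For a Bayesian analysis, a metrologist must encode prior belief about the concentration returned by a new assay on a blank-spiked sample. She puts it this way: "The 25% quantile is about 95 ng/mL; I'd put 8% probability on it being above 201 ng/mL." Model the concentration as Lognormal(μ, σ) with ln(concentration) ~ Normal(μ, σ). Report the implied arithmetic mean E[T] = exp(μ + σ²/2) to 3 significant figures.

If T ~ Lognormal(μ,σ) then ln T ~ Normal(μ,σ), so the p-quantile of ln T is μ + z_p·σ.
ln(95) = 4.554 and ln(201) = 5.303; z_{0.25} = -0.6745, z_{0.92} = 1.405.
σ = (5.303 − 4.554)/(1.405 − (-0.6745)) = 0.360.
μ = 4.554 − (-0.6745)·0.360 = 4.797.
E[T] = exp(μ + σ²/2) = exp(4.797 + 0.0649) = 129 ng/mL.

E[T] ≈ 129 ng/mL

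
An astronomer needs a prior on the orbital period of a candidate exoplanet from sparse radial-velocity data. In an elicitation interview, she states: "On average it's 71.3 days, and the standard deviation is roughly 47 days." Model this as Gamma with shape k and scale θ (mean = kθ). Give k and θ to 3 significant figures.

k ≈ 2.3, θ ≈ 31

For Gamma(k, scale θ): mean = kθ, variance = kθ², so CV = 1/√k.
CV = SD/mean = 47/71.3 = 0.6592, hence k = 1/CV² = 2.3.
Then θ = mean/k = 71.3/2.3 = 31.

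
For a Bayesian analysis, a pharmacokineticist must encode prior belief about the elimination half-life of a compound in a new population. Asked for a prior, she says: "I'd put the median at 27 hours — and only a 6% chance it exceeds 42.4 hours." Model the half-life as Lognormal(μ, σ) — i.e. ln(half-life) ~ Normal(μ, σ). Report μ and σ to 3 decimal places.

μ ≈ 3.296, σ ≈ 0.290

If T ~ Lognormal(μ,σ) then ln T ~ Normal(μ,σ), so the p-quantile of ln T is μ + z_p·σ.
ln(27) = 3.296 and ln(42.4) = 3.747; z_{0.5} = 0, z_{0.94} = 1.555.
σ = (3.747 − 3.296)/(1.555 − (0)) = 0.290.
μ = 3.296 − (0)·0.290 = 3.296.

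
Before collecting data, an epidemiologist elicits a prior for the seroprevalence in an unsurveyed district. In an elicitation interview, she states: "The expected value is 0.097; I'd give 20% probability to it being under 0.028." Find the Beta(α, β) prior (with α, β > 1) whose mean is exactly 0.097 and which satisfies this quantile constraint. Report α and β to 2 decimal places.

With mean 0.097 fixed, write α = 0.097s, β = 0.903s where s = α+β.
Need P(θ < 0.028) = 0.2 under Beta(0.097s, 0.903s). Normal approximation: (q−m)/√(m(1−m)/s) ≈ z_{0.2} = -0.842, so s ≈ 0.097·0.903·(-0.842)²/(0.028−0.097)² = 13.0.
At s = 13.0: P(θ<0.028) ≈ 0.185. Adjusting to match 0.2 gives s ≈ 12.07.
So α = 0.097·12.07 ≈ 1.17, β = 0.903·12.07 ≈ 10.90.

α ≈ 1.17, β ≈ 10.90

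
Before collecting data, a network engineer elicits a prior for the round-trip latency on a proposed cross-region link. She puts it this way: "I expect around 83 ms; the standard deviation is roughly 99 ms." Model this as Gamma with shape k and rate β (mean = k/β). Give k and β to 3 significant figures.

k ≈ 0.703, β ≈ 0.00847

For Gamma(k, rate β): mean = k/β, variance = k/β², so CV = 1/√k.
CV = SD/mean = 99/83 = 1.193, hence k = 1/CV² = 0.703.
Then β = k/mean = 0.703/83 = 0.00847.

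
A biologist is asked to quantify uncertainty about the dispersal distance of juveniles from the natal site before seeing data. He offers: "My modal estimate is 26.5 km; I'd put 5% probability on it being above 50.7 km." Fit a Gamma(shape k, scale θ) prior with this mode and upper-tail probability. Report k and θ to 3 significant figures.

Gamma(k,θ) with k>1 has mode (k−1)θ, so θ = 26.5/(k−1).
Need P(X < 50.7) = 0.95 with θ tied to k this way. Start at k = 2, θ = 26.5: P(X<50.7) ≈ 0.570.
Too low — raise k to concentrate. Iterating converges to k ≈ 7.6.
Then θ = 26.5/(7.6−1) ≈ 4.01.

k ≈ 7.6, θ ≈ 4.01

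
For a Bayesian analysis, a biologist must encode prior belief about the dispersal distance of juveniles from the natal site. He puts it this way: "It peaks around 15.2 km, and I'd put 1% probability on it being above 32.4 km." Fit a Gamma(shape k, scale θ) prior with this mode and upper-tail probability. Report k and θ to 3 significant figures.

k ≈ 9.47, θ ≈ 1.79

Gamma(k,θ) with k>1 has mode (k−1)θ, so θ = 15.2/(k−1).
Need P(X < 32.4) = 0.99 with θ tied to k this way. Start at k = 2, θ = 15.2: P(X<32.4) ≈ 0.628.
Too low — raise k to concentrate. Iterating converges to k ≈ 9.47.
Then θ = 15.2/(9.47−1) ≈ 1.79.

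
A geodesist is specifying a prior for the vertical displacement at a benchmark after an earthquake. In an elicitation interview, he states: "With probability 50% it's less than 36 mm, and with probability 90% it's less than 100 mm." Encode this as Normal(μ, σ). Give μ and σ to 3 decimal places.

The p-quantile of Normal(μ,σ) is μ + z_p·σ, with z_{0.5} = 0 and z_{0.9} = 1.282.
Eliminate σ: μ = (z₂·x₁ − z₁·x₂)/(z₂ − z₁) = (1.282·36 − (0)·100)/1.282 = 36.000.
Then σ = (x₂ − x₁)/(z₂ − z₁) = (100 − 36)/1.282 = 49.939.

μ = 36.000, σ = 49.939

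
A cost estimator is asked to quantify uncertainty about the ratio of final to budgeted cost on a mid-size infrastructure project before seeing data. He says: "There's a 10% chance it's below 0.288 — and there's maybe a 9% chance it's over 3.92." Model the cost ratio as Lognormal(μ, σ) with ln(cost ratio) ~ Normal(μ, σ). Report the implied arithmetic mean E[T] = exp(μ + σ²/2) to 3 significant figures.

E[T] ≈ 1.69

If T ~ Lognormal(μ,σ) then ln T ~ Normal(μ,σ), so the p-quantile of ln T is μ + z_p·σ.
ln(0.288) = -1.245 and ln(3.92) = 1.366; z_{0.1} = -1.282, z_{0.91} = 1.341.
σ = (1.366 − -1.245)/(1.341 − (-1.282)) = 0.996.
μ = -1.245 − (-1.282)·0.996 = 0.031.
E[T] = exp(μ + σ²/2) = exp(0.031 + 0.4957) = 1.69.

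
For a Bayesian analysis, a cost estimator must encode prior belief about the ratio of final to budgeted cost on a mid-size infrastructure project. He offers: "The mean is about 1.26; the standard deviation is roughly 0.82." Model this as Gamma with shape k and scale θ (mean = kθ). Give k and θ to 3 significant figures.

k ≈ 2.36, θ ≈ 0.534

For Gamma(k, scale θ): mean = kθ, variance = kθ², so CV = 1/√k.
CV = SD/mean = 0.82/1.26 = 0.6508, hence k = 1/CV² = 2.36.
Then θ = mean/k = 1.26/2.36 = 0.534.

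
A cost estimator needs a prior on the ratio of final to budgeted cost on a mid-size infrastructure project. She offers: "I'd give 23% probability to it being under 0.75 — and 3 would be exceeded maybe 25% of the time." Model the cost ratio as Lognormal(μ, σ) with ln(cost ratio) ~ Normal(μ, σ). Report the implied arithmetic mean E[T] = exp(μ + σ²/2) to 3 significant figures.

If T ~ Lognormal(μ,σ) then ln T ~ Normal(μ,σ), so the p-quantile of ln T is μ + z_p·σ.
ln(0.75) = -0.2877 and ln(3) = 1.099; z_{0.23} = -0.7388, z_{0.75} = 0.6745.
σ = (1.099 − -0.2877)/(0.6745 − (-0.7388)) = 0.981.
μ = -0.2877 − (-0.7388)·0.981 = 0.437.
E[T] = exp(μ + σ²/2) = exp(0.437 + 0.4810) = 2.5.

E[T] ≈ 2.5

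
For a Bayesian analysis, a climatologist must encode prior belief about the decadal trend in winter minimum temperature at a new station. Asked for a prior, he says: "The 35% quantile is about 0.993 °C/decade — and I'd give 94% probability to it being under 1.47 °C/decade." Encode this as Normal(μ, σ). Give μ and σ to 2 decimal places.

The p-quantile of Normal(μ,σ) is μ + z_p·σ, with z_{0.35} = -0.3853 and z_{0.94} = 1.555.
Eliminate σ: μ = (z₂·x₁ − z₁·x₂)/(z₂ − z₁) = (1.555·0.993 − (-0.3853)·1.47)/1.94 = 1.09.
Then σ = (x₂ − x₁)/(z₂ − z₁) = (1.47 − 0.993)/1.94 = 0.25.

μ = 1.09, σ = 0.25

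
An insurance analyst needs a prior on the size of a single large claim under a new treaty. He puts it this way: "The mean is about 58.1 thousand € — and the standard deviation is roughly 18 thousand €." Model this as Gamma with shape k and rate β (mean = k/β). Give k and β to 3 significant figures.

For Gamma(k, rate β): mean = k/β, variance = k/β², so CV = 1/√k.
CV = SD/mean = 18/58.1 = 0.3098, hence k = 1/CV² = 10.4.
Then β = k/mean = 10.4/58.1 = 0.179.

k ≈ 10.4, β ≈ 0.179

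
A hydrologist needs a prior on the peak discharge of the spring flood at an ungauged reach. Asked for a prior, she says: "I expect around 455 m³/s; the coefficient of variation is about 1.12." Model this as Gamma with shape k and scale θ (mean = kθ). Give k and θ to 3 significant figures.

k ≈ 0.797, θ ≈ 571

For Gamma(k, scale θ): mean = kθ, variance = kθ², so CV = 1/√k.
CV = 1.12, hence k = 1/CV² = 0.797.
Then θ = mean/k = 455/0.797 = 571.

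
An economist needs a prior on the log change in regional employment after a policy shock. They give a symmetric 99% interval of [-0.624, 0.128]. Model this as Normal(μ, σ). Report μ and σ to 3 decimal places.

A symmetric 99% interval runs μ ± z·σ with z = 2.576.
Half-width = 0.376, so σ = 0.376/2.576 = 0.146.
μ is the interval midpoint, -0.248.

μ = -0.248, σ = 0.146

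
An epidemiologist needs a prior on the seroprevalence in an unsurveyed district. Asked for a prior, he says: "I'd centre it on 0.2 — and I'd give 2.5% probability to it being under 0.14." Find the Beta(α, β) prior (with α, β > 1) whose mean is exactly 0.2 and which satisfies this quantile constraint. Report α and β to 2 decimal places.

With mean 0.2 fixed, write α = 0.2s, β = 0.8s where s = α+β.
Need P(θ < 0.14) = 0.025 under Beta(0.2s, 0.8s). Normal approximation: (q−m)/√(m(1−m)/s) ≈ z_{0.025} = -1.96, so s ≈ 0.2·0.8·(-1.96)²/(0.14−0.2)² = 170.7.
At s = 170.7: P(θ<0.14) ≈ 0.018. Adjusting to match 0.025 gives s ≈ 149.14.
So α = 0.2·149.14 ≈ 29.83, β = 0.8·149.14 ≈ 119.31.

α ≈ 29.83, β ≈ 119.31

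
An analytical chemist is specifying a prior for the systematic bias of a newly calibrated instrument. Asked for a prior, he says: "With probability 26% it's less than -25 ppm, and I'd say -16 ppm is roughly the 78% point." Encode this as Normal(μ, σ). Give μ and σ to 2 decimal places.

The p-quantile of Normal(μ,σ) is μ + z_p·σ, with z_{0.26} = -0.6433 and z_{0.78} = 0.7722.
Eliminate σ: μ = (z₂·x₁ − z₁·x₂)/(z₂ − z₁) = (0.7722·-25 − (-0.6433)·-16)/1.416 = -20.91.
Then σ = (x₂ − x₁)/(z₂ − z₁) = (-16 − -25)/1.416 = 6.36.

μ = -20.91, σ = 6.36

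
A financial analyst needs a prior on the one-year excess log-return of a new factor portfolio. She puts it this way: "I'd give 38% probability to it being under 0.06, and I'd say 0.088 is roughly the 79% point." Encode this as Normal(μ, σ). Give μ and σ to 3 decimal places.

μ = 0.068, σ = 0.025

The p-quantile of Normal(μ,σ) is μ + z_p·σ, with z_{0.38} = -0.3055 and z_{0.79} = 0.8064.
Eliminate σ: μ = (z₂·x₁ − z₁·x₂)/(z₂ − z₁) = (0.8064·0.06 − (-0.3055)·0.088)/1.112 = 0.068.
Then σ = (x₂ − x₁)/(z₂ − z₁) = (0.088 − 0.06)/1.112 = 0.025.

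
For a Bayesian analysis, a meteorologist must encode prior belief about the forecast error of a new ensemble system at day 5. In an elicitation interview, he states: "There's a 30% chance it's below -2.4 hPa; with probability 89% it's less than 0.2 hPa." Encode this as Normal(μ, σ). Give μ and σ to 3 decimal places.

The p-quantile of Normal(μ,σ) is μ + z_p·σ, with z_{0.3} = -0.5244 and z_{0.89} = 1.227.
Eliminate σ: μ = (z₂·x₁ − z₁·x₂)/(z₂ − z₁) = (1.227·-2.4 − (-0.5244)·0.2)/1.751 = -1.621.
Then σ = (x₂ − x₁)/(z₂ − z₁) = (0.2 − -2.4)/1.751 = 1.485.

μ = -1.621, σ = 1.485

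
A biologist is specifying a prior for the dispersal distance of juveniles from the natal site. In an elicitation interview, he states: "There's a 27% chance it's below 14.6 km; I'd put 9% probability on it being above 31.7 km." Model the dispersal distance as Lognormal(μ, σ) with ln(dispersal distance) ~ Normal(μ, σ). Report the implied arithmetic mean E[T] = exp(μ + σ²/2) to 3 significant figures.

E[T] ≈ 20.1 km

If T ~ Lognormal(μ,σ) then ln T ~ Normal(μ,σ), so the p-quantile of ln T is μ + z_p·σ.
ln(14.6) = 2.681 and ln(31.7) = 3.456; z_{0.27} = -0.6128, z_{0.91} = 1.341.
σ = (3.456 − 2.681)/(1.341 − (-0.6128)) = 0.397.
μ = 2.681 − (-0.6128)·0.397 = 2.924.
E[T] = exp(μ + σ²/2) = exp(2.924 + 0.0787) = 20.1 km.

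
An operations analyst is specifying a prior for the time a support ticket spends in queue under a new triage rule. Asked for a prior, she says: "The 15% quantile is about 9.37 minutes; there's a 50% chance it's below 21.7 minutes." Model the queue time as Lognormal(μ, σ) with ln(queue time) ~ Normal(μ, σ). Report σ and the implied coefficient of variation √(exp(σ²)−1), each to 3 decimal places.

σ ≈ 0.810, CV ≈ 0.963

If T ~ Lognormal(μ,σ) then ln T ~ Normal(μ,σ), so the p-quantile of ln T is μ + z_p·σ.
ln(9.37) = 2.238 and ln(21.7) = 3.077; z_{0.15} = -1.036, z_{0.5} = 0.
σ = (3.077 − 2.238)/(0 − (-1.036)) = 0.810.
μ = 2.238 − (-1.036)·0.810 = 3.077.
CV = √(exp(σ²)−1) = √(exp(0.6566)−1) = 0.963.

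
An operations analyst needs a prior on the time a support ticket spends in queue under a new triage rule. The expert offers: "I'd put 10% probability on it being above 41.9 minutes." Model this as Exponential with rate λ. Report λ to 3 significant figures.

λ ≈ 0.055

P(T > 41.9) = e^(−λ·41.9) = 0.1, so λ = −ln(0.1)/41.9 = 0.055.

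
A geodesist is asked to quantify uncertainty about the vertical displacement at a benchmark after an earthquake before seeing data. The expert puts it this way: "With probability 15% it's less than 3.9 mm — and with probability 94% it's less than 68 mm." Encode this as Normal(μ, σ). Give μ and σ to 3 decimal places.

The p-quantile of Normal(μ,σ) is μ + z_p·σ, with z_{0.15} = -1.036 and z_{0.94} = 1.555.
Eliminate σ: μ = (z₂·x₁ − z₁·x₂)/(z₂ − z₁) = (1.555·3.9 − (-1.036)·68)/2.591 = 29.539.
Then σ = (x₂ − x₁)/(z₂ − z₁) = (68 − 3.9)/2.591 = 24.738.

μ = 29.539, σ = 24.738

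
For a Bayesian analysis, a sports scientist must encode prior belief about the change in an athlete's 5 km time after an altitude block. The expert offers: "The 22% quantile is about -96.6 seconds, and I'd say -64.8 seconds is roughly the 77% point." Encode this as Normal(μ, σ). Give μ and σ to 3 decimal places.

μ = -80.349, σ = 21.045

For Normal(μ,σ), the p-quantile is μ + z_p·σ. Here z_{0.22} = -0.7722, z_{0.77} = 0.7388.
So -96.6 = μ − 0.7722σ and -64.8 = μ + 0.7388σ.
Subtracting: σ = (-64.8 − -96.6)/(0.7388 − (-0.7722)) = 21.045.
Then μ = -96.6 − (-0.7722)·21.045 = -80.349.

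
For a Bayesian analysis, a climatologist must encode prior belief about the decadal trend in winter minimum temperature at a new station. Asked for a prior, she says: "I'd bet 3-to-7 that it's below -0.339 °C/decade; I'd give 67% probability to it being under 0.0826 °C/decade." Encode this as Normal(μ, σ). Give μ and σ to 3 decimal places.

μ = -0.110, σ = 0.437

For Normal(μ,σ), the p-quantile is μ + z_p·σ. Here z_{0.3} = -0.5244, z_{0.67} = 0.4399.
So -0.339 = μ − 0.5244σ and 0.0826 = μ + 0.4399σ.
Subtracting: σ = (0.0826 − -0.339)/(0.4399 − (-0.5244)) = 0.437.
Then μ = -0.339 − (-0.5244)·0.437 = -0.110.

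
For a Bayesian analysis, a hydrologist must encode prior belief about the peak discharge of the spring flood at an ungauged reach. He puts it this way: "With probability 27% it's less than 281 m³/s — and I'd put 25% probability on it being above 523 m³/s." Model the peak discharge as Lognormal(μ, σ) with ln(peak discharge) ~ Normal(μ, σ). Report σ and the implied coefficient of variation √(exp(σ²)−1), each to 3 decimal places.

σ ≈ 0.483, CV ≈ 0.512

If T ~ Lognormal(μ,σ) then ln T ~ Normal(μ,σ), so the p-quantile of ln T is μ + z_p·σ.
ln(281) = 5.638 and ln(523) = 6.26; z_{0.27} = -0.6128, z_{0.75} = 0.6745.
σ = (6.26 − 5.638)/(0.6745 − (-0.6128)) = 0.483.
μ = 5.638 − (-0.6128)·0.483 = 5.934.
CV = √(exp(σ²)−1) = √(exp(0.2329)−1) = 0.512.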